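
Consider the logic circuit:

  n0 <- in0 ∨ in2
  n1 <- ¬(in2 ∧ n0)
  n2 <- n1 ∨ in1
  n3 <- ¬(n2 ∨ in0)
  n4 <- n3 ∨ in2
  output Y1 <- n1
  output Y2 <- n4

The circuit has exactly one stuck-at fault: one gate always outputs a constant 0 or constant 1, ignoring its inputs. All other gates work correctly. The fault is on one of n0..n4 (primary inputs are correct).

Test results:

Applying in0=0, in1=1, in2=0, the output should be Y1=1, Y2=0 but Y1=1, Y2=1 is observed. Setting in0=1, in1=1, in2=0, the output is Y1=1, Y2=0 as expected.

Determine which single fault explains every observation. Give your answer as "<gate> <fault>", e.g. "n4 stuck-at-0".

n2 stuck-at-0

Fault-free values for test 1 (in0=0, in1=1, in2=0): n0=0, n1=1, n2=1, n3=0, n4=0, giving Y1=1, Y2=0. Observed Y1=1, Y2=1.
Test 1: faults giving observed Y1=1, Y2=1 are {n2 stuck-at-0, n3 stuck-at-1, n4 stuck-at-1}.
Test 2 (in0=1, in1=1, in2=0): fault-free n0=1, n1=1, n2=1, n3=0, n4=0 → Y1=1, Y2=0; observed Y1=1, Y2=0. Eliminates n3 stuck-at-1, n4 stuck-at-1.
Only n2 stuck-at-0 is consistent with every test.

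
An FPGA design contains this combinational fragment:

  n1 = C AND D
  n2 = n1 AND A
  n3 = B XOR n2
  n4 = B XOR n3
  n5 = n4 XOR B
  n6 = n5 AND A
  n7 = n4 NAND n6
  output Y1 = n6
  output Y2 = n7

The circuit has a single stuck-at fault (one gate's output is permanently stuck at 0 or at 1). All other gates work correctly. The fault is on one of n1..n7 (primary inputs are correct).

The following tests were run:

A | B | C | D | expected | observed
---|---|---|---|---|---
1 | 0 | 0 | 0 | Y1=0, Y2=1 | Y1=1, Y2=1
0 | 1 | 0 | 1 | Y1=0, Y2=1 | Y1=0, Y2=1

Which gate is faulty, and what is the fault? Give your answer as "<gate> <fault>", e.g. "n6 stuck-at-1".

n5 stuck-at-1

Fault-free values for test 1 (A=1, B=0, C=0, D=0): n1=0, n2=0, n3=0, n4=0, n5=0, n6=0, n7=1, giving Y1=0, Y2=1. Observed Y1=1, Y2=1.
Test 1: faults giving observed Y1=1, Y2=1 are {n5 stuck-at-1, n6 stuck-at-1}.
Test 2 (A=0, B=1, C=0, D=1): fault-free n1=0, n2=0, n3=1, n4=0, n5=1, n6=0, n7=1 → Y1=0, Y2=1; observed Y1=0, Y2=1. Eliminates n6 stuck-at-1.
Only n5 stuck-at-1 is consistent with every test.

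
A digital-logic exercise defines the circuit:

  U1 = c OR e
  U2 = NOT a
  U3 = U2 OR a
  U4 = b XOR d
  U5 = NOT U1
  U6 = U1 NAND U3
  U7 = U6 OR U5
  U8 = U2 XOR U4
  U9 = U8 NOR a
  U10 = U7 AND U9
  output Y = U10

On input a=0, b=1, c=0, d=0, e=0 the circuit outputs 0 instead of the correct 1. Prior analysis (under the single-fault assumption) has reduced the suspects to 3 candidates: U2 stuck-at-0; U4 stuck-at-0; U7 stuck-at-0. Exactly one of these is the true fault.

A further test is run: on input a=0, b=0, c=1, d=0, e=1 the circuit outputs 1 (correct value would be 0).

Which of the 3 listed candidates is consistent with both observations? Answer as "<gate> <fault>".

Evaluate each candidate on input a=0, b=0, c=1, d=0, e=1:
  U2 stuck-at-0: U1=1, U2=0 [stuck-at-0], U3=0, U4=0, U5=0, U6=1, U7=1, U8=0, U9=1, U10=1 → 1 — matches
  U4 stuck-at-0: U1=1, U2=1, U3=1, U4=0 [stuck-at-0], U5=0, U6=0, U7=0, U8=1, U9=0, U10=0 → 0 — eliminated
  U7 stuck-at-0: U1=1, U2=1, U3=1, U4=0, U5=0, U6=0, U7=0 [stuck-at-0], U8=1, U9=0, U10=0 → 0 — eliminated
Only U2 stuck-at-0 reproduces the observed 1.

U2 stuck-at-0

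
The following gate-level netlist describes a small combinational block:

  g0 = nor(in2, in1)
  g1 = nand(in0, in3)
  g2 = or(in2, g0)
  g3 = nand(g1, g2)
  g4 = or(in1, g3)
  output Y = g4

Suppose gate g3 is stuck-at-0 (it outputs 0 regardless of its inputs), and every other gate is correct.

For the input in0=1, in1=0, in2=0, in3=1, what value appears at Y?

0

Propagate with g3 forced: g0=1, g1=0, g2=1, g3=0 [stuck-at-0], g4=0.
So Y = 0. (Without the fault it would be 1.)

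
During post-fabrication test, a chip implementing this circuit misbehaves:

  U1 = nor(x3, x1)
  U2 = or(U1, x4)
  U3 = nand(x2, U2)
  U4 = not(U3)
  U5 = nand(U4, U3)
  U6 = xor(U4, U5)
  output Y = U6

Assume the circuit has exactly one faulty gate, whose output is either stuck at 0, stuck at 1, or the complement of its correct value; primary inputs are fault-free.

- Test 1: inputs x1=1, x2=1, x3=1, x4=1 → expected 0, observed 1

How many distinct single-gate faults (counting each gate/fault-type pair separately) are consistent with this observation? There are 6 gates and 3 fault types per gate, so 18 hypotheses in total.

10

Fault-free: U1=0, U2=1, U3=0, U4=1, U5=1, U6=0 → 0. Observed 1.
  U1: none of the 3 fault types match ✗
  U2: stuck-at-0, inverted output ✓; others ✗
  U3: stuck-at-1, inverted output ✓; others ✗
  U4: stuck-at-0, inverted output ✓; others ✗
  U5: stuck-at-0, inverted output ✓; others ✗
  U6: stuck-at-1, inverted output ✓; others ✗
Consistent faults: {U2 stuck-at-0, U2 inverted output, U3 stuck-at-1, U3 inverted output, U4 stuck-at-0, U4 inverted output, U5 stuck-at-0, U5 inverted output, U6 stuck-at-1, U6 inverted output} — 10 in all.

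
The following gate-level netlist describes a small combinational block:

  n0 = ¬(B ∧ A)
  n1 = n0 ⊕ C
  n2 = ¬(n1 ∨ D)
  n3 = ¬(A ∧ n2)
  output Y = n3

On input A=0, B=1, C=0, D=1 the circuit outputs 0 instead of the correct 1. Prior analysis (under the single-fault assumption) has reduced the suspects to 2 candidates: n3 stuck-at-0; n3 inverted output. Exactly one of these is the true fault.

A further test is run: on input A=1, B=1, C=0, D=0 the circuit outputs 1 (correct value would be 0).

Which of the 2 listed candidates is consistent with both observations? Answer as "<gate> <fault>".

n3 inverted output

Evaluate each candidate on input A=1, B=1, C=0, D=0:
  n3 stuck-at-0: n0=0, n1=0, n2=1, n3=0 [stuck-at-0] → 0 — eliminated
  n3 inverted output: n0=0, n1=0, n2=1, n3=1 [inverted output] → 1 — matches
Only n3 inverted output reproduces the observed 1.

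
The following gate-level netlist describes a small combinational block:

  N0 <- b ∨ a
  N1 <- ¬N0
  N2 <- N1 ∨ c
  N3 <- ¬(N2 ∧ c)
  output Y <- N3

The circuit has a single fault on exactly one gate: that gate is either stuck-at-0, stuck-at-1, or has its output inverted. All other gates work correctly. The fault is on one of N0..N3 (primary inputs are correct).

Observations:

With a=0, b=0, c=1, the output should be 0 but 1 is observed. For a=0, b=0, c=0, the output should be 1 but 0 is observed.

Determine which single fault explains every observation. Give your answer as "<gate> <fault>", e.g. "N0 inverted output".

Fault-free values for test 1 (a=0, b=0, c=1): N0=0, N1=1, N2=1, N3=0, giving Y=0. Observed 1.
Test 1: faults giving observed 1 are {N2 stuck-at-0, N2 inverted output, N3 stuck-at-1, N3 inverted output}.
Test 2 (a=0, b=0, c=0): fault-free N0=0, N1=1, N2=1, N3=1 → 1; observed 0. Eliminates N2 stuck-at-0, N2 inverted output, N3 stuck-at-1.
Only N3 inverted output is consistent with every test.

N3 inverted output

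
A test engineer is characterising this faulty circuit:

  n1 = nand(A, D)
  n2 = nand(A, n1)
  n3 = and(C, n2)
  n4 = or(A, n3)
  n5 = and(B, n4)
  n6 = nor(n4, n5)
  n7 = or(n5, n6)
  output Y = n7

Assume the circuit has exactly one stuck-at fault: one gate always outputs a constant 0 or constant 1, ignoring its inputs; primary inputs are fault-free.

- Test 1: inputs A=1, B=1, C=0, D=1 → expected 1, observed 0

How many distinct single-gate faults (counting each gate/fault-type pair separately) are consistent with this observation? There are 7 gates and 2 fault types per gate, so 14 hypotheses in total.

2

Fault-free: n1=0, n2=1, n3=0, n4=1, n5=1, n6=0, n7=1 → 1. Observed 0.
  n1 stuck-at-0: output 1 ✗
  n1 stuck-at-1: output 1 ✗
  n2 stuck-at-0: output 1 ✗
  n2 stuck-at-1: output 1 ✗
  n3 stuck-at-0: output 1 ✗
  n3 stuck-at-1: output 1 ✗
  n4 stuck-at-0: output 1 ✗
  n4 stuck-at-1: output 1 ✗
  n5 stuck-at-0: output 0 ✓
  n5 stuck-at-1: output 1 ✗
  n6 stuck-at-0: output 1 ✗
  n6 stuck-at-1: output 1 ✗
  n7 stuck-at-0: output 0 ✓
  n7 stuck-at-1: output 1 ✗
Consistent faults: {n5 stuck-at-0, n7 stuck-at-0} — 2 in all.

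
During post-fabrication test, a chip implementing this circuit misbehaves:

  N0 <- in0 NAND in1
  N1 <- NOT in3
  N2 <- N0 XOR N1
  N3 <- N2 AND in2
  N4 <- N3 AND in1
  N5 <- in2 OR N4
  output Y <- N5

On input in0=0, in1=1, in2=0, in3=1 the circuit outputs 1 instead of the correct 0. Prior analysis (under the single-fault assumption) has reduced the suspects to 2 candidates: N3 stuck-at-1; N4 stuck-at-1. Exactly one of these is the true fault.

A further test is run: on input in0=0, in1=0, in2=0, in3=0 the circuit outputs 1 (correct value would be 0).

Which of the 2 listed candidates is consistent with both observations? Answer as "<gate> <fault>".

N4 stuck-at-1

Evaluate each candidate on input in0=0, in1=0, in2=0, in3=0:
  N3 stuck-at-1: N0=1, N1=1, N2=0, N3=1 [stuck-at-1], N4=0, N5=0 → 0 — eliminated
  N4 stuck-at-1: N0=1, N1=1, N2=0, N3=0, N4=1 [stuck-at-1], N5=1 → 1 — matches
Only N4 stuck-at-1 reproduces the observed 1.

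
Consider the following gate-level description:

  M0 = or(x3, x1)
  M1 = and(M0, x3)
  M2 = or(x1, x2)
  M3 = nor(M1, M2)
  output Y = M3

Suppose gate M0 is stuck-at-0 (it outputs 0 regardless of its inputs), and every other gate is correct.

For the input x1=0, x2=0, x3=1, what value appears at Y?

1

Propagate with M0 forced: M0=0 [stuck-at-0], M1=0, M2=0, M3=1.
So Y = 1. (Without the fault it would be 0.)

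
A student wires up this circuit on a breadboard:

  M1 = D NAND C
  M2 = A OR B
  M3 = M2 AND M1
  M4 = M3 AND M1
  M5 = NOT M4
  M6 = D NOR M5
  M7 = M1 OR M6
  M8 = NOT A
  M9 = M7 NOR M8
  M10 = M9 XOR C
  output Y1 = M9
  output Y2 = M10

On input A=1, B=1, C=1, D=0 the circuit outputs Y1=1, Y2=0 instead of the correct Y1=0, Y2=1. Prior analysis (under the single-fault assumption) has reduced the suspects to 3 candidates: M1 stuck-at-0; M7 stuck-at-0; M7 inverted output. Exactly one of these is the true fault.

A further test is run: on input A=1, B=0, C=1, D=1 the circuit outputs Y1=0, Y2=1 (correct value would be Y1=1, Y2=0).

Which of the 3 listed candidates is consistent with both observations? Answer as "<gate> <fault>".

Evaluate each candidate on input A=1, B=0, C=1, D=1:
  M1 stuck-at-0: M1=0 [stuck-at-0], M2=1, M3=0, M4=0, M5=1, M6=0, M7=0, M8=0, M9=1, M10=0 → Y1=1, Y2=0 — eliminated
  M7 stuck-at-0: M1=0, M2=1, M3=0, M4=0, M5=1, M6=0, M7=0 [stuck-at-0], M8=0, M9=1, M10=0 → Y1=1, Y2=0 — eliminated
  M7 inverted output: M1=0, M2=1, M3=0, M4=0, M5=1, M6=0, M7=1 [inverted output], M8=0, M9=0, M10=1 → Y1=0, Y2=1 — matches
Only M7 inverted output reproduces the observed Y1=0, Y2=1.

M7 inverted output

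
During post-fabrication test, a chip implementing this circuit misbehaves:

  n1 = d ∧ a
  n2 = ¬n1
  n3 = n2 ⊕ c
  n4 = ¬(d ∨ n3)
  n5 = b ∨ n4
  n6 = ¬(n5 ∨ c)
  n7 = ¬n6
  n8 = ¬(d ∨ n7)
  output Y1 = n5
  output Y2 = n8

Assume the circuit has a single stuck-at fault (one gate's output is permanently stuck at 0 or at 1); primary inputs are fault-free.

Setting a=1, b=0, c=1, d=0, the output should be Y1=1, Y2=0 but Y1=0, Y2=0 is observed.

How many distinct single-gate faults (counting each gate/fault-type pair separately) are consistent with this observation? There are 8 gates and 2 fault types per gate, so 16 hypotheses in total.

Fault-free: n1=0, n2=1, n3=0, n4=1, n5=1, n6=0, n7=1, n8=0 → Y1=1, Y2=0. Observed Y1=0, Y2=0.
  n1: stuck-at-1 ✓; others ✗
  n2: stuck-at-0 ✓; others ✗
  n3: stuck-at-1 ✓; others ✗
  n4: stuck-at-0 ✓; others ✗
  n5: stuck-at-0 ✓; others ✗
  n6: none of the 2 fault types match ✗
  n7: none of the 2 fault types match ✗
  n8: none of the 2 fault types match ✗
Consistent faults: {n1 stuck-at-1, n2 stuck-at-0, n3 stuck-at-1, n4 stuck-at-0, n5 stuck-at-0} — 5 in all.

5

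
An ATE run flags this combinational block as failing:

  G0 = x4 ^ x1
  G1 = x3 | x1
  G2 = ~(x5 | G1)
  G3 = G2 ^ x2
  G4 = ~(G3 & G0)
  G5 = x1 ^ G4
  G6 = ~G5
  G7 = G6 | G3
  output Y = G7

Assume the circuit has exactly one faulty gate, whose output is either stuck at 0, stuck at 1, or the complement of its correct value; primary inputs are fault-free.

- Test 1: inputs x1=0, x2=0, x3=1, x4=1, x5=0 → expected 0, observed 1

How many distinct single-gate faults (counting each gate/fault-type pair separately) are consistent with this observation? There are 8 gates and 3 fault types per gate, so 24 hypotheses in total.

14

Fault-free: G0=1, G1=1, G2=0, G3=0, G4=1, G5=1, G6=0, G7=0 → 0. Observed 1.
  G0: none of the 3 fault types match ✗
  G1: stuck-at-0, inverted output ✓; others ✗
  G2: stuck-at-1, inverted output ✓; others ✗
  G3: stuck-at-1, inverted output ✓; others ✗
  G4: stuck-at-0, inverted output ✓; others ✗
  G5: stuck-at-0, inverted output ✓; others ✗
  G6: stuck-at-1, inverted output ✓; others ✗
  G7: stuck-at-1, inverted output ✓; others ✗
Consistent faults: {G1 stuck-at-0, G1 inverted output, G2 stuck-at-1, G2 inverted output, G3 stuck-at-1, G3 inverted output, G4 stuck-at-0, G4 inverted output, G5 stuck-at-0, G5 inverted output, G6 stuck-at-1, G6 inverted output, G7 stuck-at-1, G7 inverted output} — 14 in all.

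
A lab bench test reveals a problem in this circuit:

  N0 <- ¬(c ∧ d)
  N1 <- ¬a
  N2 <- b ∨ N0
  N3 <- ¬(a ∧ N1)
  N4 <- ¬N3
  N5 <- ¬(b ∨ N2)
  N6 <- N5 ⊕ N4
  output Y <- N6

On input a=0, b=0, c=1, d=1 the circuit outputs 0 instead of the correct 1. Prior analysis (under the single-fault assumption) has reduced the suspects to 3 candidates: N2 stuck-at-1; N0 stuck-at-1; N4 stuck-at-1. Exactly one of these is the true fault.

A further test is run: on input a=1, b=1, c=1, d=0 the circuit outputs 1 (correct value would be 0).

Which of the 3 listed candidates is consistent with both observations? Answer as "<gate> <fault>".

N4 stuck-at-1

Evaluate each candidate on input a=1, b=1, c=1, d=0:
  N2 stuck-at-1: N0=1, N1=0, N2=1 [stuck-at-1], N3=1, N4=0, N5=0, N6=0 → 0 — eliminated
  N0 stuck-at-1: N0=1 [stuck-at-1], N1=0, N2=1, N3=1, N4=0, N5=0, N6=0 → 0 — eliminated
  N4 stuck-at-1: N0=1, N1=0, N2=1, N3=1, N4=1 [stuck-at-1], N5=0, N6=1 → 1 — matches
Only N4 stuck-at-1 reproduces the observed 1.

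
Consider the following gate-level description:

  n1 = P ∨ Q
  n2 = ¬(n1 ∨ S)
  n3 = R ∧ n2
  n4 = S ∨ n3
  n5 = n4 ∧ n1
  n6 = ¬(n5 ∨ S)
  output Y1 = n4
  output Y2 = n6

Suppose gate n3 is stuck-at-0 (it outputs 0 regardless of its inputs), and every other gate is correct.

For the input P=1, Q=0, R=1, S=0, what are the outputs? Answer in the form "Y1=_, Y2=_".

Y1=0, Y2=1

Propagate with n3 forced: n1=1, n2=0, n3=0 [stuck-at-0], n4=0, n5=0, n6=1.
So the outputs are Y1=0, Y2=1. (Same as the fault-free value — the fault is masked on this input.)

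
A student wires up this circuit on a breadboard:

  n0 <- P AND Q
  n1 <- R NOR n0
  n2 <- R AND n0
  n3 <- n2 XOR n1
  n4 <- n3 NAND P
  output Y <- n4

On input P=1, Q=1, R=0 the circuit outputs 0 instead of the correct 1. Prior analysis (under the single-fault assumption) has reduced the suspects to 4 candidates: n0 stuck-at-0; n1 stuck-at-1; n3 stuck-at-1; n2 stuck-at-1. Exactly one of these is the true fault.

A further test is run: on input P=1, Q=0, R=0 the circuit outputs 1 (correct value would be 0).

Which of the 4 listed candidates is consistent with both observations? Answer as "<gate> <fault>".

n2 stuck-at-1

Evaluate each candidate on input P=1, Q=0, R=0:
  n0 stuck-at-0: n0=0 [stuck-at-0], n1=1, n2=0, n3=1, n4=0 → 0 — eliminated
  n1 stuck-at-1: n0=0, n1=1 [stuck-at-1], n2=0, n3=1, n4=0 → 0 — eliminated
  n3 stuck-at-1: n0=0, n1=1, n2=0, n3=1 [stuck-at-1], n4=0 → 0 — eliminated
  n2 stuck-at-1: n0=0, n1=1, n2=1 [stuck-at-1], n3=0, n4=1 → 1 — matches
Only n2 stuck-at-1 reproduces the observed 1.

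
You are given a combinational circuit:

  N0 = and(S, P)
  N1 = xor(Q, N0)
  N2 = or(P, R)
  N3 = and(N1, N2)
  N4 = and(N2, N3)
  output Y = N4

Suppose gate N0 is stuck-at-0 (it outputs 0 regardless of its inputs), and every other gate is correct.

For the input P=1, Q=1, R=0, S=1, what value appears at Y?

1

Propagate with N0 forced: N0=0 [stuck-at-0], N1=1, N2=1, N3=1, N4=1.
So Y = 1. (Without the fault it would be 0.)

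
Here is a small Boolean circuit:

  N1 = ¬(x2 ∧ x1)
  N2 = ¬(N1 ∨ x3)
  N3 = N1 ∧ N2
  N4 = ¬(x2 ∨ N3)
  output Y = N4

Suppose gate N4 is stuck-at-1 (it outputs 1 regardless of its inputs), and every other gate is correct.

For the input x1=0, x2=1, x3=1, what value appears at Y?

1

Propagate with N4 forced: N1=1, N2=0, N3=0, N4=1 [stuck-at-1].
So Y = 1. (Without the fault it would be 0.)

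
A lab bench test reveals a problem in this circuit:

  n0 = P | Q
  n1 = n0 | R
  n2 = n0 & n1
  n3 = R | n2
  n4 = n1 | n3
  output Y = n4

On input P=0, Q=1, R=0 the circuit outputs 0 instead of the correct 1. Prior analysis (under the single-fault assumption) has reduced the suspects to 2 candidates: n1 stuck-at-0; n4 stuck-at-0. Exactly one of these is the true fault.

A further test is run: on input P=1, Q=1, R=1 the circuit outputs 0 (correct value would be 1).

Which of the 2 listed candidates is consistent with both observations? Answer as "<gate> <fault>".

n4 stuck-at-0

Evaluate each candidate on input P=1, Q=1, R=1:
  n1 stuck-at-0: n0=1, n1=0 [stuck-at-0], n2=0, n3=1, n4=1 → 1 — eliminated
  n4 stuck-at-0: n0=1, n1=1, n2=1, n3=1, n4=0 [stuck-at-0] → 0 — matches
Only n4 stuck-at-0 reproduces the observed 0.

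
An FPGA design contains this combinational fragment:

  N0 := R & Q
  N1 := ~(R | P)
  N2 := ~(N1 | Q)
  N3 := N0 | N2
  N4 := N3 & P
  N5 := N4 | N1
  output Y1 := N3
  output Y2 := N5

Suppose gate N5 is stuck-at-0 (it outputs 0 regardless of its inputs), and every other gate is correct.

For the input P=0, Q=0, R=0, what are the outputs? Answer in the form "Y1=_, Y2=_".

Y1=0, Y2=0

Propagate with N5 forced: N0=0, N1=1, N2=0, N3=0, N4=0, N5=0 [stuck-at-0].
So the outputs are Y1=0, Y2=0. (Without the fault they would be Y1=0, Y2=1.)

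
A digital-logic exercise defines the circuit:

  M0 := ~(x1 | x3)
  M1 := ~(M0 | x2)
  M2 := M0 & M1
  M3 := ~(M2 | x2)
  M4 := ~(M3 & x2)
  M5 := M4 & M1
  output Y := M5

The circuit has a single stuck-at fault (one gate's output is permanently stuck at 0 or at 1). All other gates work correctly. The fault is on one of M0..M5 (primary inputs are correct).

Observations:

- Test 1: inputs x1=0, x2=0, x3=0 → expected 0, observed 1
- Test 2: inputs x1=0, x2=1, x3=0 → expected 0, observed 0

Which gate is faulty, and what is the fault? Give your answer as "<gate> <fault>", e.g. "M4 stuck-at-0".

Fault-free values for test 1 (x1=0, x2=0, x3=0): M0=1, M1=0, M2=0, M3=1, M4=1, M5=0, giving Y=0. Observed 1.
Test 1: faults giving observed 1 are {M0 stuck-at-0, M1 stuck-at-1, M5 stuck-at-1}.
Test 2 (x1=0, x2=1, x3=0): fault-free M0=1, M1=0, M2=0, M3=0, M4=1, M5=0 → 0; observed 0. Eliminates M1 stuck-at-1, M5 stuck-at-1.
Only M0 stuck-at-0 is consistent with every test.

M0 stuck-at-0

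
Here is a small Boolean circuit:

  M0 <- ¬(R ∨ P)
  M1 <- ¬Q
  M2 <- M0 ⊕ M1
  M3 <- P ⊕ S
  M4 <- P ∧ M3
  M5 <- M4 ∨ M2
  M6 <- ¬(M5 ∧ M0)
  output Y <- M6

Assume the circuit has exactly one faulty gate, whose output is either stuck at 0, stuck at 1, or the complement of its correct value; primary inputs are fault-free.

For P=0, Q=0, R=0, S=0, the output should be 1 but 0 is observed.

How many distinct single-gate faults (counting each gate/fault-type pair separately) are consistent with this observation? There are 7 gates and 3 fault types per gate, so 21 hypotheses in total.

10

Fault-free: M0=1, M1=1, M2=0, M3=0, M4=0, M5=0, M6=1 → 1. Observed 0.
  M0: none of the 3 fault types match ✗
  M1: stuck-at-0, inverted output ✓; others ✗
  M2: stuck-at-1, inverted output ✓; others ✗
  M3: none of the 3 fault types match ✗
  M4: stuck-at-1, inverted output ✓; others ✗
  M5: stuck-at-1, inverted output ✓; others ✗
  M6: stuck-at-0, inverted output ✓; others ✗
Consistent faults: {M1 stuck-at-0, M1 inverted output, M2 stuck-at-1, M2 inverted output, M4 stuck-at-1, M4 inverted output, M5 stuck-at-1, M5 inverted output, M6 stuck-at-0, M6 inverted output} — 10 in all.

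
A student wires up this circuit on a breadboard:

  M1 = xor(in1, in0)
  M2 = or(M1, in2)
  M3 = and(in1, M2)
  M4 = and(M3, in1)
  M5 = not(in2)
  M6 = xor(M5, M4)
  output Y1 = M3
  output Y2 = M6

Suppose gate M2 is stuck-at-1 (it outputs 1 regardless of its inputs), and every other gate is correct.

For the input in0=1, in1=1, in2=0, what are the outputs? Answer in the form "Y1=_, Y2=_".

Propagate with M2 forced: M1=0, M2=1 [stuck-at-1], M3=1, M4=1, M5=1, M6=0.
So the outputs are Y1=1, Y2=0. (Without the fault they would be Y1=0, Y2=1.)

Y1=1, Y2=0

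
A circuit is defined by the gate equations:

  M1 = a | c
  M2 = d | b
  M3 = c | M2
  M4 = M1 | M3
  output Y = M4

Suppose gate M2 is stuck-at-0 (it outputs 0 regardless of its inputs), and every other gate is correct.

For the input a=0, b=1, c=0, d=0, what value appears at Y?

0

Propagate with M2 forced: M1=0, M2=0 [stuck-at-0], M3=0, M4=0.
So Y = 0. (Without the fault it would be 1.)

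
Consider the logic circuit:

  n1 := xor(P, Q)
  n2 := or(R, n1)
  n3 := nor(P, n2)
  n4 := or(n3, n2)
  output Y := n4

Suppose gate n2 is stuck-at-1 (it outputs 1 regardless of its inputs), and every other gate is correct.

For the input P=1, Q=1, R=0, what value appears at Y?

1

Propagate with n2 forced: n1=0, n2=1 [stuck-at-1], n3=0, n4=1.
So Y = 1. (Without the fault it would be 0.)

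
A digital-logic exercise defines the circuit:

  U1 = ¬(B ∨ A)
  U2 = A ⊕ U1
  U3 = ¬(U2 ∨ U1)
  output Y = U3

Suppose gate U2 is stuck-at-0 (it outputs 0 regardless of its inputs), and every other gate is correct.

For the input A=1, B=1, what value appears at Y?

Propagate with U2 forced: U1=0, U2=0 [stuck-at-0], U3=1.
So Y = 1. (Without the fault it would be 0.)

1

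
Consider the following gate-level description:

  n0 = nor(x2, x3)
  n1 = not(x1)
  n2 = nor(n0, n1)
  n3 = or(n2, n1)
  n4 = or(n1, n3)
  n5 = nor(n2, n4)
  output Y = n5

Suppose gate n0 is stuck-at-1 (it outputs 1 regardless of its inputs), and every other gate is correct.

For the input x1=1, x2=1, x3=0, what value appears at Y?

1

Propagate with n0 forced: n0=1 [stuck-at-1], n1=0, n2=0, n3=0, n4=0, n5=1.
So Y = 1. (Without the fault it would be 0.)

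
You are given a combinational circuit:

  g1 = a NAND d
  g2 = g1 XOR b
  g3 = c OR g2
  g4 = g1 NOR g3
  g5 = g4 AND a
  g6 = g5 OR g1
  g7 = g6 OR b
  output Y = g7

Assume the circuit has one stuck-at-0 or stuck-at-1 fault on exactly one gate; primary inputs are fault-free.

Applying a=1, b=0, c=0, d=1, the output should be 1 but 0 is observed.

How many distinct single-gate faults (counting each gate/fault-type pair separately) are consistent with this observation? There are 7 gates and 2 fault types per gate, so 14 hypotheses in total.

6

Fault-free: g1=0, g2=0, g3=0, g4=1, g5=1, g6=1, g7=1 → 1. Observed 0.
  g1 stuck-at-0: output 1 ✗
  g1 stuck-at-1: output 1 ✗
  g2 stuck-at-0: output 1 ✗
  g2 stuck-at-1: output 0 ✓
  g3 stuck-at-0: output 1 ✗
  g3 stuck-at-1: output 0 ✓
  g4 stuck-at-0: output 0 ✓
  g4 stuck-at-1: output 1 ✗
  g5 stuck-at-0: output 0 ✓
  g5 stuck-at-1: output 1 ✗
  g6 stuck-at-0: output 0 ✓
  g6 stuck-at-1: output 1 ✗
  g7 stuck-at-0: output 0 ✓
  g7 stuck-at-1: output 1 ✗
Consistent faults: {g2 stuck-at-1, g3 stuck-at-1, g4 stuck-at-0, g5 stuck-at-0, g6 stuck-at-0, g7 stuck-at-0} — 6 in all.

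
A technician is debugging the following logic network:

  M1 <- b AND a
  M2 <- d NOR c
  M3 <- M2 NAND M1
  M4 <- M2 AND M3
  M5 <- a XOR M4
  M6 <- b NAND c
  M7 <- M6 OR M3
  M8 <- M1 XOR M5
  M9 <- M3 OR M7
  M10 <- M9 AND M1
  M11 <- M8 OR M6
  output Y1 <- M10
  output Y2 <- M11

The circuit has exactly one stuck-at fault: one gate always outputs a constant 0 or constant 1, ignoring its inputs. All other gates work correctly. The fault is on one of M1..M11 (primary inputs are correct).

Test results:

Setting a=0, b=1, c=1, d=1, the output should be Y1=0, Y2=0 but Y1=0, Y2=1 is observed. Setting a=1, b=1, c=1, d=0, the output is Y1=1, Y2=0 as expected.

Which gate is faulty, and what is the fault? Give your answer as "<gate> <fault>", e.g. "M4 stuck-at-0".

Fault-free values for test 1 (a=0, b=1, c=1, d=1): M1=0, M2=0, M3=1, M4=0, M5=0, M6=0, M7=1, M8=0, M9=1, M10=0, M11=0, giving Y1=0, Y2=0. Observed Y1=0, Y2=1.
Test 1: faults giving observed Y1=0, Y2=1 are {M2 stuck-at-1, M4 stuck-at-1, M5 stuck-at-1, M6 stuck-at-1, M8 stuck-at-1, M11 stuck-at-1}.
Test 2 (a=1, b=1, c=1, d=0): fault-free M1=1, M2=0, M3=1, M4=0, M5=1, M6=0, M7=1, M8=0, M9=1, M10=1, M11=0 → Y1=1, Y2=0; observed Y1=1, Y2=0. Eliminates M2 stuck-at-1, M4 stuck-at-1, M6 stuck-at-1, M8 stuck-at-1, M11 stuck-at-1.
Only M5 stuck-at-1 is consistent with every test.

M5 stuck-at-1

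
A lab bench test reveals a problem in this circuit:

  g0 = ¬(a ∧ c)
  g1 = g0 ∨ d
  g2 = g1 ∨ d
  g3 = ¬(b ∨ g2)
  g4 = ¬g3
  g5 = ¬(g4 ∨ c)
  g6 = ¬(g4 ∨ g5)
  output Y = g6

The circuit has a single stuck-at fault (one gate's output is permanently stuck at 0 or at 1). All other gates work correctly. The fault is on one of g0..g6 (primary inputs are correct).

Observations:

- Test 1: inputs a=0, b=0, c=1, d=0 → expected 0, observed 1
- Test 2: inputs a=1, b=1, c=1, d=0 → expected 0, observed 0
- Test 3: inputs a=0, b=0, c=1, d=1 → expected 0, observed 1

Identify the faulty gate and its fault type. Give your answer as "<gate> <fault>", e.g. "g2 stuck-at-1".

g2 stuck-at-0

Fault-free values for test 1 (a=0, b=0, c=1, d=0): g0=1, g1=1, g2=1, g3=0, g4=1, g5=0, g6=0, giving Y=0. Observed 1.
Test 1: faults giving observed 1 are {g0 stuck-at-0, g1 stuck-at-0, g2 stuck-at-0, g3 stuck-at-1, g4 stuck-at-0, g6 stuck-at-1}.
Test 2 (a=1, b=1, c=1, d=0): fault-free g0=0, g1=0, g2=0, g3=0, g4=1, g5=0, g6=0 → 0; observed 0. Eliminates g3 stuck-at-1, g4 stuck-at-0, g6 stuck-at-1.
Test 3 (a=0, b=0, c=1, d=1): fault-free g0=1, g1=1, g2=1, g3=0, g4=1, g5=0, g6=0 → 0; observed 1. Eliminates g0 stuck-at-0, g1 stuck-at-0.
Only g2 stuck-at-0 is consistent with every test.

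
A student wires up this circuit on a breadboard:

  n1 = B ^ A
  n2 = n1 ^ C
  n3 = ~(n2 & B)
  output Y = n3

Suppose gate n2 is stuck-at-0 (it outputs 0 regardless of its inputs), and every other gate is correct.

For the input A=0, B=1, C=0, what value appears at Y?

1

Propagate with n2 forced: n1=1, n2=0 [stuck-at-0], n3=1.
So Y = 1. (Without the fault it would be 0.)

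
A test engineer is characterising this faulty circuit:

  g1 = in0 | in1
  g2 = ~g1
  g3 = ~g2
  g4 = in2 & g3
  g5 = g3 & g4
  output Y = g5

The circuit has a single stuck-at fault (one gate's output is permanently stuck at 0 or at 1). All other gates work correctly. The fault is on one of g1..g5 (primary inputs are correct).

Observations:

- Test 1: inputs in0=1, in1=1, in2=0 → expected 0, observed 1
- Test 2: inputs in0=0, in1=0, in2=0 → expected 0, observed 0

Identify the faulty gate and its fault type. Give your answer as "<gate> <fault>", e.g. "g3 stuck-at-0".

g4 stuck-at-1

Fault-free values for test 1 (in0=1, in1=1, in2=0): g1=1, g2=0, g3=1, g4=0, g5=0, giving Y=0. Observed 1.
Test 1: faults giving observed 1 are {g4 stuck-at-1, g5 stuck-at-1}.
Test 2 (in0=0, in1=0, in2=0): fault-free g1=0, g2=1, g3=0, g4=0, g5=0 → 0; observed 0. Eliminates g5 stuck-at-1.
Only g4 stuck-at-1 is consistent with every test.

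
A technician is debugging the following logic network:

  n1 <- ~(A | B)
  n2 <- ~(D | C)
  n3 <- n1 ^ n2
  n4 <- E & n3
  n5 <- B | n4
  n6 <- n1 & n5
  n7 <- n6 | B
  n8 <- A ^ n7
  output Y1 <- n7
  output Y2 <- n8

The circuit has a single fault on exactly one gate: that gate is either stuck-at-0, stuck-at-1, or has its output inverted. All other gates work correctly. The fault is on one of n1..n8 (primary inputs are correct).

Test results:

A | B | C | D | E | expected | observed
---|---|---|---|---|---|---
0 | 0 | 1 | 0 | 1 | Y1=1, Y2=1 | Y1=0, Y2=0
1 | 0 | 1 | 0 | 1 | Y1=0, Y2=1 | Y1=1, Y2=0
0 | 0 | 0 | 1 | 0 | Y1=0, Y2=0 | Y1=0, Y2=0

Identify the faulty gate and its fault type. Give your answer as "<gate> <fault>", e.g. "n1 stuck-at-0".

n1 inverted output

Fault-free values for test 1 (A=0, B=0, C=1, D=0, E=1): n1=1, n2=0, n3=1, n4=1, n5=1, n6=1, n7=1, n8=1, giving Y1=1, Y2=1. Observed Y1=0, Y2=0.
Test 1: faults giving observed Y1=0, Y2=0 are {n1 stuck-at-0, n1 inverted output, n2 stuck-at-1, n2 inverted output, n3 stuck-at-0, n3 inverted output, n4 stuck-at-0, n4 inverted output, n5 stuck-at-0, n5 inverted output, n6 stuck-at-0, n6 inverted output, n7 stuck-at-0, n7 inverted output}.
Test 2 (A=1, B=0, C=1, D=0, E=1): fault-free n1=0, n2=0, n3=0, n4=0, n5=0, n6=0, n7=0, n8=1 → Y1=0, Y2=1; observed Y1=1, Y2=0. Eliminates n1 stuck-at-0, n2 stuck-at-1, n2 inverted output, n3 stuck-at-0, n3 inverted output, n4 stuck-at-0, n4 inverted output, n5 stuck-at-0, n5 inverted output, n6 stuck-at-0, n7 stuck-at-0.
Test 3 (A=0, B=0, C=0, D=1, E=0): fault-free n1=1, n2=0, n3=1, n4=0, n5=0, n6=0, n7=0, n8=0 → Y1=0, Y2=0; observed Y1=0, Y2=0. Eliminates n6 inverted output, n7 inverted output.
Only n1 inverted output is consistent with every test.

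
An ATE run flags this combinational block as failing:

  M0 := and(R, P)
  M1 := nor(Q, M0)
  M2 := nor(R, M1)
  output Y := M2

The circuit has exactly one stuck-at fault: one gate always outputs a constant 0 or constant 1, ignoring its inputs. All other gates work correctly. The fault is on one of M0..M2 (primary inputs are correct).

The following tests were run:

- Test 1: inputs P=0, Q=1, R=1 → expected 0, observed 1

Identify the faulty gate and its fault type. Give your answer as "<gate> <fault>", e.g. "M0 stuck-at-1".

Fault-free values for test 1 (P=0, Q=1, R=1): M0=0, M1=0, M2=0, giving Y=0. Observed 1.
Test 1: faults giving observed 1 are {M2 stuck-at-1}.
Only M2 stuck-at-1 is consistent with every test.

M2 stuck-at-1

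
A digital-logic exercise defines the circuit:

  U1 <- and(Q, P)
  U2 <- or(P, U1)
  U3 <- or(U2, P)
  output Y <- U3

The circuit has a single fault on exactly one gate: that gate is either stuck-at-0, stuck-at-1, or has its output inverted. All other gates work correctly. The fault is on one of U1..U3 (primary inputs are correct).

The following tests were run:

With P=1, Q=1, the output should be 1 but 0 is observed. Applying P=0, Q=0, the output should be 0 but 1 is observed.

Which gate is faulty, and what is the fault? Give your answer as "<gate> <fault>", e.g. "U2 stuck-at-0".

U3 inverted output

Fault-free values for test 1 (P=1, Q=1): U1=1, U2=1, U3=1, giving Y=1. Observed 0.
Test 1: faults giving observed 0 are {U3 stuck-at-0, U3 inverted output}.
Test 2 (P=0, Q=0): fault-free U1=0, U2=0, U3=0 → 0; observed 1. Eliminates U3 stuck-at-0.
Only U3 inverted output is consistent with every test.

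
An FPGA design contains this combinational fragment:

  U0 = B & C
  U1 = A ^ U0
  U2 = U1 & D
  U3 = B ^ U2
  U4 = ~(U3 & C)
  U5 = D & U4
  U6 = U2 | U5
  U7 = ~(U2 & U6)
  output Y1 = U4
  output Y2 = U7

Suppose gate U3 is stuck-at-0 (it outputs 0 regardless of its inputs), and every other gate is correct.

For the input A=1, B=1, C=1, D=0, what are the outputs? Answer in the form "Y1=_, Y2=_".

Y1=1, Y2=1

Propagate with U3 forced: U0=1, U1=0, U2=0, U3=0 [stuck-at-0], U4=1, U5=0, U6=0, U7=1.
So the outputs are Y1=1, Y2=1. (Without the fault they would be Y1=0, Y2=1.)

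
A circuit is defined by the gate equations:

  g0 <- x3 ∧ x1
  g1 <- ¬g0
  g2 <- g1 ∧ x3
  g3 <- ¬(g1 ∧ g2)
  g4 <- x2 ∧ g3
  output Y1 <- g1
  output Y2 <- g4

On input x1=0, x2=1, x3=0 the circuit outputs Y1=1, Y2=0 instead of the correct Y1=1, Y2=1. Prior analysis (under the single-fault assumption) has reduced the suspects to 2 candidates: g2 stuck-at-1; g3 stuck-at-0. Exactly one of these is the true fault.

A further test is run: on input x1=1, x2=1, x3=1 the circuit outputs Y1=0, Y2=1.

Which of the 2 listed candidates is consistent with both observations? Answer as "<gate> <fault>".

Evaluate each candidate on input x1=1, x2=1, x3=1:
  g2 stuck-at-1: g0=1, g1=0, g2=1 [stuck-at-1], g3=1, g4=1 → Y1=0, Y2=1 — matches
  g3 stuck-at-0: g0=1, g1=0, g2=0, g3=0 [stuck-at-0], g4=0 → Y1=0, Y2=0 — eliminated
Only g2 stuck-at-1 reproduces the observed Y1=0, Y2=1.

g2 stuck-at-1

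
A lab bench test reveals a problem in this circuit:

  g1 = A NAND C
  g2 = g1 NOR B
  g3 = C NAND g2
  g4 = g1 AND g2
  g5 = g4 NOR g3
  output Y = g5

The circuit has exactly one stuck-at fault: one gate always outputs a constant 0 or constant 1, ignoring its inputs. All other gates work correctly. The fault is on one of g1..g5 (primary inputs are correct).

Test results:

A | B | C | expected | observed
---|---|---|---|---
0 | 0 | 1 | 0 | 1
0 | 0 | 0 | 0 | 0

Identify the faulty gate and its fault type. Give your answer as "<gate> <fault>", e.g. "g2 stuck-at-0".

g1 stuck-at-0

Fault-free values for test 1 (A=0, B=0, C=1): g1=1, g2=0, g3=1, g4=0, g5=0, giving Y=0. Observed 1.
Test 1: faults giving observed 1 are {g1 stuck-at-0, g3 stuck-at-0, g5 stuck-at-1}.
Test 2 (A=0, B=0, C=0): fault-free g1=1, g2=0, g3=1, g4=0, g5=0 → 0; observed 0. Eliminates g3 stuck-at-0, g5 stuck-at-1.
Only g1 stuck-at-0 is consistent with every test.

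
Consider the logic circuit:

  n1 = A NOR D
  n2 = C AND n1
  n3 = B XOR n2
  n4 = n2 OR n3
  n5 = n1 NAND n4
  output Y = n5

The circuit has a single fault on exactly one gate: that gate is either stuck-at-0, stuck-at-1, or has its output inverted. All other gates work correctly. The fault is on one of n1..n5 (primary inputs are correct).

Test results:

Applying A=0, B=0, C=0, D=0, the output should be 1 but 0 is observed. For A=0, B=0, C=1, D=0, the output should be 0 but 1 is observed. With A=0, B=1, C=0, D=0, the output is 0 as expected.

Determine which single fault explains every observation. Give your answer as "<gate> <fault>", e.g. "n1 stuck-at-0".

Fault-free values for test 1 (A=0, B=0, C=0, D=0): n1=1, n2=0, n3=0, n4=0, n5=1, giving Y=1. Observed 0.
Test 1: faults giving observed 0 are {n2 stuck-at-1, n2 inverted output, n3 stuck-at-1, n3 inverted output, n4 stuck-at-1, n4 inverted output, n5 stuck-at-0, n5 inverted output}.
Test 2 (A=0, B=0, C=1, D=0): fault-free n1=1, n2=1, n3=1, n4=1, n5=0 → 0; observed 1. Eliminates n2 stuck-at-1, n3 stuck-at-1, n3 inverted output, n4 stuck-at-1, n5 stuck-at-0.
Test 3 (A=0, B=1, C=0, D=0): fault-free n1=1, n2=0, n3=1, n4=1, n5=0 → 0; observed 0. Eliminates n4 inverted output, n5 inverted output.
Only n2 inverted output is consistent with every test.

n2 inverted output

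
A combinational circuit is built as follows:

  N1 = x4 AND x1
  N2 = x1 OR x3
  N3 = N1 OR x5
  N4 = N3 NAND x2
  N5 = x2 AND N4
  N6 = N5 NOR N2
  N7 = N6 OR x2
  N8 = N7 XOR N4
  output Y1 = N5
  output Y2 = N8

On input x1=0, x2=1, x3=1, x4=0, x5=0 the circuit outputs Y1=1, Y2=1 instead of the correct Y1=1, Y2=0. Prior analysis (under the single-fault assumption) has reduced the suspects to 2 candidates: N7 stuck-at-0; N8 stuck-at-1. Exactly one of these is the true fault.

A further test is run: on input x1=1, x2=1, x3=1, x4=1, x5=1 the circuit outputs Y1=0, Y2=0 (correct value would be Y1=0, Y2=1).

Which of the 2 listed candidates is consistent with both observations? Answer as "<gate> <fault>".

Evaluate each candidate on input x1=1, x2=1, x3=1, x4=1, x5=1:
  N7 stuck-at-0: N1=1, N2=1, N3=1, N4=0, N5=0, N6=0, N7=0 [stuck-at-0], N8=0 → Y1=0, Y2=0 — matches
  N8 stuck-at-1: N1=1, N2=1, N3=1, N4=0, N5=0, N6=0, N7=1, N8=1 [stuck-at-1] → Y1=0, Y2=1 — eliminated
Only N7 stuck-at-0 reproduces the observed Y1=0, Y2=0.

N7 stuck-at-0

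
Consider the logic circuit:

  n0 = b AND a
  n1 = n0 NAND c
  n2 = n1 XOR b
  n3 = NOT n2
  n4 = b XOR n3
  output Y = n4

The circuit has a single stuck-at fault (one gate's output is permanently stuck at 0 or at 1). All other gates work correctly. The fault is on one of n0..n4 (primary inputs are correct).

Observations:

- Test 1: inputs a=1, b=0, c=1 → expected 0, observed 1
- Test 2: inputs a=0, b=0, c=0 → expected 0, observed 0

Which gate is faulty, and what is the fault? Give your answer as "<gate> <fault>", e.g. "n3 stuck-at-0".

Fault-free values for test 1 (a=1, b=0, c=1): n0=0, n1=1, n2=1, n3=0, n4=0, giving Y=0. Observed 1.
Test 1: faults giving observed 1 are {n0 stuck-at-1, n1 stuck-at-0, n2 stuck-at-0, n3 stuck-at-1, n4 stuck-at-1}.
Test 2 (a=0, b=0, c=0): fault-free n0=0, n1=1, n2=1, n3=0, n4=0 → 0; observed 0. Eliminates n1 stuck-at-0, n2 stuck-at-0, n3 stuck-at-1, n4 stuck-at-1.
Only n0 stuck-at-1 is consistent with every test.

n0 stuck-at-1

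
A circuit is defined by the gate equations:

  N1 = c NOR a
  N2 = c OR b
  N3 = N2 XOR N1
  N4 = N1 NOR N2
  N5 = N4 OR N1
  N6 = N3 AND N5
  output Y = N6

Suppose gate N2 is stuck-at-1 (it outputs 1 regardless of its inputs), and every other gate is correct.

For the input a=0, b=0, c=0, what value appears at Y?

0

Propagate with N2 forced: N1=1, N2=1 [stuck-at-1], N3=0, N4=0, N5=1, N6=0.
So Y = 0. (Without the fault it would be 1.)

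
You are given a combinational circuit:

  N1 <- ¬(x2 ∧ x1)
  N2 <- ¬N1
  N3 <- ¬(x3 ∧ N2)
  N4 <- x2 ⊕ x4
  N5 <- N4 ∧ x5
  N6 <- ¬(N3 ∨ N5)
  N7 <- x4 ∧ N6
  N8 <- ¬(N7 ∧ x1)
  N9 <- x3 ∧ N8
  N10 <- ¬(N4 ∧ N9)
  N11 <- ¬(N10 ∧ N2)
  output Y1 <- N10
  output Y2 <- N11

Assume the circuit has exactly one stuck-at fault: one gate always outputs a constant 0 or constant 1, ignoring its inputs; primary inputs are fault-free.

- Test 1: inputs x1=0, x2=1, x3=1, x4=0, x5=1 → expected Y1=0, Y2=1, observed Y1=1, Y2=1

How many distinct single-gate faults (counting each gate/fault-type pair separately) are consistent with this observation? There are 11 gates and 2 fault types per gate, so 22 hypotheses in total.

Fault-free: N1=1, N2=0, N3=1, N4=1, N5=1, N6=0, N7=0, N8=1, N9=1, N10=0, N11=1 → Y1=0, Y2=1. Observed Y1=1, Y2=1.
  N1: none of the 2 fault types match ✗
  N2: none of the 2 fault types match ✗
  N3: none of the 2 fault types match ✗
  N4: stuck-at-0 ✓; others ✗
  N5: none of the 2 fault types match ✗
  N6: none of the 2 fault types match ✗
  N7: none of the 2 fault types match ✗
  N8: stuck-at-0 ✓; others ✗
  N9: stuck-at-0 ✓; others ✗
  N10: stuck-at-1 ✓; others ✗
  N11: none of the 2 fault types match ✗
Consistent faults: {N4 stuck-at-0, N8 stuck-at-0, N9 stuck-at-0, N10 stuck-at-1} — 4 in all.

4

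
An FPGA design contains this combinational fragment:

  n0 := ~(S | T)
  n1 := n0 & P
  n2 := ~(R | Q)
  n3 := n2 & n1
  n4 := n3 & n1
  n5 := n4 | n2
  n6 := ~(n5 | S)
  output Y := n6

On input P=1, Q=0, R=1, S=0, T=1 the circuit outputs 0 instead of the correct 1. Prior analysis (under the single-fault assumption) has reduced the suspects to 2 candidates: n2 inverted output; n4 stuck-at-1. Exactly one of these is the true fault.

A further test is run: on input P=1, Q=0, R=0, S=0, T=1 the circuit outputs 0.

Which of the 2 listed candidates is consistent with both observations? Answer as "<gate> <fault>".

n4 stuck-at-1

Evaluate each candidate on input P=1, Q=0, R=0, S=0, T=1:
  n2 inverted output: n0=0, n1=0, n2=0 [inverted output], n3=0, n4=0, n5=0, n6=1 → 1 — eliminated
  n4 stuck-at-1: n0=0, n1=0, n2=1, n3=0, n4=1 [stuck-at-1], n5=1, n6=0 → 0 — matches
Only n4 stuck-at-1 reproduces the observed 0.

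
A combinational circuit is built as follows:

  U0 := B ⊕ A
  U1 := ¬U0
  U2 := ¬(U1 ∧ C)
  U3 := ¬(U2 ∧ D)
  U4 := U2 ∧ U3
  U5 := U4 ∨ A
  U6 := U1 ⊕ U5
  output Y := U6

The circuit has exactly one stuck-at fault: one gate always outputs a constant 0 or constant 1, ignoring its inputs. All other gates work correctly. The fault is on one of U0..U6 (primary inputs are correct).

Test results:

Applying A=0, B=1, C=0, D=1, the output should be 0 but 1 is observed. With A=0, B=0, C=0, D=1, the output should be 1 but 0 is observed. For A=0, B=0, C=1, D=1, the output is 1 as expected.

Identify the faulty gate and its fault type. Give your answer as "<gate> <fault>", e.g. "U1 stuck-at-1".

Fault-free values for test 1 (A=0, B=1, C=0, D=1): U0=1, U1=0, U2=1, U3=0, U4=0, U5=0, U6=0, giving Y=0. Observed 1.
Test 1: faults giving observed 1 are {U0 stuck-at-0, U1 stuck-at-1, U3 stuck-at-1, U4 stuck-at-1, U5 stuck-at-1, U6 stuck-at-1}.
Test 2 (A=0, B=0, C=0, D=1): fault-free U0=0, U1=1, U2=1, U3=0, U4=0, U5=0, U6=1 → 1; observed 0. Eliminates U0 stuck-at-0, U1 stuck-at-1, U6 stuck-at-1.
Test 3 (A=0, B=0, C=1, D=1): fault-free U0=0, U1=1, U2=0, U3=1, U4=0, U5=0, U6=1 → 1; observed 1. Eliminates U4 stuck-at-1, U5 stuck-at-1.
Only U3 stuck-at-1 is consistent with every test.

U3 stuck-at-1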